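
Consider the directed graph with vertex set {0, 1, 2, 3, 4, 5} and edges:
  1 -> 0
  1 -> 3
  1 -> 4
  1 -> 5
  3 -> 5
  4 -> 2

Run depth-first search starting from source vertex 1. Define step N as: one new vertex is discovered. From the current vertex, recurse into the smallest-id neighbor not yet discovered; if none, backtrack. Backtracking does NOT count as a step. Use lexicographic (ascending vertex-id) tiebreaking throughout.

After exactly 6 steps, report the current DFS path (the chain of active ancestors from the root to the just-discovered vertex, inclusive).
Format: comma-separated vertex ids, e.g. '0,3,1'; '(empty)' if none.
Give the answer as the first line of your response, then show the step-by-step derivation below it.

1,4,2

step 1: discover 1; path=1; order=1
step 2: discover 0; path=1>0; order=1,0
step 3: discover 3; path=1>3; order=1,0,3
step 4: discover 5; path=1>3>5; order=1,0,3,5
step 5: discover 4; path=1>4; order=1,0,3,5,4
step 6: discover 2; path=1>4>2; order=1,0,3,5,4,2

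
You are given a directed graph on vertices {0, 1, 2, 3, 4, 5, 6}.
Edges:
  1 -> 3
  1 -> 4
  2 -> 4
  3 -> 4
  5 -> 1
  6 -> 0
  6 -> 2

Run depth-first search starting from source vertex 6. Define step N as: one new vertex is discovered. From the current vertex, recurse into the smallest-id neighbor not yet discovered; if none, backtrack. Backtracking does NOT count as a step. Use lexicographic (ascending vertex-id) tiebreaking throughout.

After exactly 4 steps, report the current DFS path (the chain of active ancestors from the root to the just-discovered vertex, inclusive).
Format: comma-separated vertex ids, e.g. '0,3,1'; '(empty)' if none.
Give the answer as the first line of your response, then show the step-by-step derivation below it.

6,2,4

step 1: discover 6; path=6; order=6
step 2: discover 0; path=6>0; order=6,0
step 3: discover 2; path=6>2; order=6,0,2
step 4: discover 4; path=6>2>4; order=6,0,2,4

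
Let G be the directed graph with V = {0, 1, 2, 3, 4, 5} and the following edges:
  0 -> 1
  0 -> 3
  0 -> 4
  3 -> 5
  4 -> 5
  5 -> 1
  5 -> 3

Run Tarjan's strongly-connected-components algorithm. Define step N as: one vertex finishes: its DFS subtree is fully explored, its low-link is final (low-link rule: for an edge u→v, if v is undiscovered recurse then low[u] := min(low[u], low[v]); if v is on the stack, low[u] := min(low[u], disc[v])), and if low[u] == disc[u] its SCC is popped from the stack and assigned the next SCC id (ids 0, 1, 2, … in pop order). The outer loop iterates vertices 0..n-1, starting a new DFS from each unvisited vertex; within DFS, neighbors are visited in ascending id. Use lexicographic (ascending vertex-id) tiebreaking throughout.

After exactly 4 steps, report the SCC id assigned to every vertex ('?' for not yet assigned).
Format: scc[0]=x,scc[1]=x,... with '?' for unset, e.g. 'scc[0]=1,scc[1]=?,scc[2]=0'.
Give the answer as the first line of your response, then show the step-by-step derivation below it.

scc[0]=?,scc[1]=0,scc[2]=?,scc[3]=1,scc[4]=2,scc[5]=1

step 1: low=(low[0]=0,low[1]=1,low[2]=?,low[3]=?,low[4]=?,low[5]=?); scc=(scc[0]=?,scc[1]=0,scc[2]=?,scc[3]=?,scc[4]=?,scc[5]=?)
step 2: low=(low[0]=0,low[1]=1,low[2]=?,low[3]=2,low[4]=?,low[5]=2); scc=(scc[0]=?,scc[1]=0,scc[2]=?,scc[3]=?,scc[4]=?,scc[5]=?)
step 3: low=(low[0]=0,low[1]=1,low[2]=?,low[3]=2,low[4]=?,low[5]=2); scc=(scc[0]=?,scc[1]=0,scc[2]=?,scc[3]=1,scc[4]=?,scc[5]=1)
step 4: low=(low[0]=0,low[1]=1,low[2]=?,low[3]=2,low[4]=4,low[5]=2); scc=(scc[0]=?,scc[1]=0,scc[2]=?,scc[3]=1,scc[4]=2,scc[5]=1)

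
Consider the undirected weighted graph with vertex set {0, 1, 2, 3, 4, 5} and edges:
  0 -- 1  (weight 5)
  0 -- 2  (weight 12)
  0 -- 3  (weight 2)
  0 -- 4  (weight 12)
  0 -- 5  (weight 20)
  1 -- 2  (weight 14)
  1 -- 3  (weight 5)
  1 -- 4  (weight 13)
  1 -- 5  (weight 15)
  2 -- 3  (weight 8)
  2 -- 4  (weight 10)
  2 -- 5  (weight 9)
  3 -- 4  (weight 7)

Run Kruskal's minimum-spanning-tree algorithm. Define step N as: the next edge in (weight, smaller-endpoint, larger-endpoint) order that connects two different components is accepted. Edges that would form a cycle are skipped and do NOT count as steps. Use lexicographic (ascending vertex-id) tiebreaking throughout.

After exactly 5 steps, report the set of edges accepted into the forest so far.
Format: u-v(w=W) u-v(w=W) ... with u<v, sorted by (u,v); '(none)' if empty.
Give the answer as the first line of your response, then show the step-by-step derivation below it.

0-1(w=5) 0-3(w=2) 2-3(w=8) 2-5(w=9) 3-4(w=7)

step 1: add edge 0-3 (w=2); MST = {0-3(w=2)}
step 2: add edge 0-1 (w=5); MST = {0-1(w=5) 0-3(w=2)}
step 3: add edge 3-4 (w=7); MST = {0-1(w=5) 0-3(w=2) 3-4(w=7)}
step 4: add edge 2-3 (w=8); MST = {0-1(w=5) 0-3(w=2) 2-3(w=8) 3-4(w=7)}
step 5: add edge 2-5 (w=9); MST = {0-1(w=5) 0-3(w=2) 2-3(w=8) 2-5(w=9) 3-4(w=7)}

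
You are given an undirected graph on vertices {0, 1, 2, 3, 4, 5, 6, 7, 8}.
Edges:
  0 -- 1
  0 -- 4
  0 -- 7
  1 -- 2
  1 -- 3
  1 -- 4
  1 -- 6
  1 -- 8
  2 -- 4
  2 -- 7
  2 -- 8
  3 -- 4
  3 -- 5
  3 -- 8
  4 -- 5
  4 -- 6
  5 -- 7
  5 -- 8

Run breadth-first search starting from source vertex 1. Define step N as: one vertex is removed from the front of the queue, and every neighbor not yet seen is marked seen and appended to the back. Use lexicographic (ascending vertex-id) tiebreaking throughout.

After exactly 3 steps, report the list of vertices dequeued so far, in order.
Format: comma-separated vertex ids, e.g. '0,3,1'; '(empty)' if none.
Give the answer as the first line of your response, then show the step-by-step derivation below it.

1,0,2

step 1: dequeue 1; queue=[0,2,3,4,6,8]; order=1
step 2: dequeue 0; queue=[2,3,4,6,8,7]; order=1,0
step 3: dequeue 2; queue=[3,4,6,8,7]; order=1,0,2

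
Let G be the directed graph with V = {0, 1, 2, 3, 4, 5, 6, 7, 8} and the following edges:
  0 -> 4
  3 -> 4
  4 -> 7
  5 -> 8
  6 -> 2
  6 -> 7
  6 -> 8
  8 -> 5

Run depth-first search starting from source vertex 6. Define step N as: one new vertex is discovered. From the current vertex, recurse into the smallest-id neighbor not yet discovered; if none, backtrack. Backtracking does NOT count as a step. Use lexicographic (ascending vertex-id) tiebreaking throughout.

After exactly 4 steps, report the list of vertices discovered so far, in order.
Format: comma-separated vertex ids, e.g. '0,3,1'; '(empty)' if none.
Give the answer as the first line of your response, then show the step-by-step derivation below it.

6,2,7,8

step 1: discover 6; path=6; order=6
step 2: discover 2; path=6>2; order=6,2
step 3: discover 7; path=6>7; order=6,2,7
step 4: discover 8; path=6>8; order=6,2,7,8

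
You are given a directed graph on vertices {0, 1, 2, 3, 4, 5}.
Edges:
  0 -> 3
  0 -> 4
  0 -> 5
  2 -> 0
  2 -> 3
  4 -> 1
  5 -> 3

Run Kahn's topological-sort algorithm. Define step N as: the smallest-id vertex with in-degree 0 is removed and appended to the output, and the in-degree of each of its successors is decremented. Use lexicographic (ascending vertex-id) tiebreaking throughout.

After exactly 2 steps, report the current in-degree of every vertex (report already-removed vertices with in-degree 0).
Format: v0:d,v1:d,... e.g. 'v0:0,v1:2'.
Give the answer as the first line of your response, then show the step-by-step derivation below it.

v0:0,v1:1,v2:0,v3:1,v4:0,v5:0

step 1: output 2; order=[2]; indeg=(0,1,0,2,1,1)
step 2: output 0; order=[2,0]; indeg=(0,1,0,1,0,0)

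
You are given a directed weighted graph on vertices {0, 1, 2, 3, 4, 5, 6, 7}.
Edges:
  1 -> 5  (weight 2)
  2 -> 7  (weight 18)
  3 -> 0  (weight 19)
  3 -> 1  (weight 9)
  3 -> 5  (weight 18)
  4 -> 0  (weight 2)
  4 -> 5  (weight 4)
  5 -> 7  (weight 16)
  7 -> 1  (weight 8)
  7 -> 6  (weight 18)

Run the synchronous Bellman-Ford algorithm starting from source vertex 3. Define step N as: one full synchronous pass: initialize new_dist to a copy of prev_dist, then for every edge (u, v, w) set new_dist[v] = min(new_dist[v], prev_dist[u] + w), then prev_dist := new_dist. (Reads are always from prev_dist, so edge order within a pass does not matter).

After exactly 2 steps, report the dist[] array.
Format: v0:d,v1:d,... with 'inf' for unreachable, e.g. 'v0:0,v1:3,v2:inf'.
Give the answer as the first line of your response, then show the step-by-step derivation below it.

v0:19,v1:9,v2:inf,v3:0,v4:inf,v5:11,v6:inf,v7:34

step 1: dist = v0:19,v1:9,v2:inf,v3:0,v4:inf,v5:18,v6:inf,v7:inf
step 2: dist = v0:19,v1:9,v2:inf,v3:0,v4:inf,v5:11,v6:inf,v7:34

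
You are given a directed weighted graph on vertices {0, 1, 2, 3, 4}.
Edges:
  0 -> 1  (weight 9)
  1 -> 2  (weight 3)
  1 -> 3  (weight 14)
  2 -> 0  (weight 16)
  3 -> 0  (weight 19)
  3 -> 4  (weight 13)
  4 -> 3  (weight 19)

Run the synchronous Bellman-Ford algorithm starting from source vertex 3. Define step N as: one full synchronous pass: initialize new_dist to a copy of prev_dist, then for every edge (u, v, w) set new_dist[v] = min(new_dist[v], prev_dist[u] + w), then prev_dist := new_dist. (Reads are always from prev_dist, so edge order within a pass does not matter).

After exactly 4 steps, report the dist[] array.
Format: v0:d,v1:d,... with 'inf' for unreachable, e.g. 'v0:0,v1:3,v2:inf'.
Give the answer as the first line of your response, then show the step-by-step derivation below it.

v0:19,v1:28,v2:31,v3:0,v4:13

step 1: dist = v0:19,v1:inf,v2:inf,v3:0,v4:13
step 2: dist = v0:19,v1:28,v2:inf,v3:0,v4:13
step 3: dist = v0:19,v1:28,v2:31,v3:0,v4:13
step 4: dist = v0:19,v1:28,v2:31,v3:0,v4:13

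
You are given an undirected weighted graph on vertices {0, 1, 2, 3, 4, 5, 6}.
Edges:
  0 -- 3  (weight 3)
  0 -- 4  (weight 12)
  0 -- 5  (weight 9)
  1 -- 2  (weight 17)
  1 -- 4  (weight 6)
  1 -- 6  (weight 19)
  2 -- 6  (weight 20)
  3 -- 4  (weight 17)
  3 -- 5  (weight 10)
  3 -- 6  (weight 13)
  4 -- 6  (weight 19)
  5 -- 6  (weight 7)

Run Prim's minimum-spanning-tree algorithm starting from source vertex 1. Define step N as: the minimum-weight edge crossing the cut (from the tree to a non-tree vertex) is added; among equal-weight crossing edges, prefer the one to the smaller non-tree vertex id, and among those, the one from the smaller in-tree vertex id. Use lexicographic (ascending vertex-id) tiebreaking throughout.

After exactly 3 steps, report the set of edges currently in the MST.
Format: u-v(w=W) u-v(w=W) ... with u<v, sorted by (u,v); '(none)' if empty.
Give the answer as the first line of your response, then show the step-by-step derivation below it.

0-3(w=3) 0-4(w=12) 1-4(w=6)

step 1: add edge 1-4 (w=6); MST = {1-4(w=6)}
step 2: add edge 0-4 (w=12); MST = {0-4(w=12) 1-4(w=6)}
step 3: add edge 0-3 (w=3); MST = {0-3(w=3) 0-4(w=12) 1-4(w=6)}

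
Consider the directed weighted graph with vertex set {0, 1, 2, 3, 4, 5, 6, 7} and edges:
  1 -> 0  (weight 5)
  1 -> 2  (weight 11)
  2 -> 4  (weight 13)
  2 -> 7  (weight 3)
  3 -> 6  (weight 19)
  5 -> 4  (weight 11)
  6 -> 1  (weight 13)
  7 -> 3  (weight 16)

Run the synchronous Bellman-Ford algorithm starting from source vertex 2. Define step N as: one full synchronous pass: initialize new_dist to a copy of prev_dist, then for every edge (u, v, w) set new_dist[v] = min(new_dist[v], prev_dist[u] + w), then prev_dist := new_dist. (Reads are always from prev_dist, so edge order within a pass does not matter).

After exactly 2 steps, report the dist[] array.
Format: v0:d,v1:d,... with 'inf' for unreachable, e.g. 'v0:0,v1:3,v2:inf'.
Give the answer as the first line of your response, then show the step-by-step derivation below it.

v0:inf,v1:inf,v2:0,v3:19,v4:13,v5:inf,v6:inf,v7:3

step 1: dist = v0:inf,v1:inf,v2:0,v3:inf,v4:13,v5:inf,v6:inf,v7:3
step 2: dist = v0:inf,v1:inf,v2:0,v3:19,v4:13,v5:inf,v6:inf,v7:3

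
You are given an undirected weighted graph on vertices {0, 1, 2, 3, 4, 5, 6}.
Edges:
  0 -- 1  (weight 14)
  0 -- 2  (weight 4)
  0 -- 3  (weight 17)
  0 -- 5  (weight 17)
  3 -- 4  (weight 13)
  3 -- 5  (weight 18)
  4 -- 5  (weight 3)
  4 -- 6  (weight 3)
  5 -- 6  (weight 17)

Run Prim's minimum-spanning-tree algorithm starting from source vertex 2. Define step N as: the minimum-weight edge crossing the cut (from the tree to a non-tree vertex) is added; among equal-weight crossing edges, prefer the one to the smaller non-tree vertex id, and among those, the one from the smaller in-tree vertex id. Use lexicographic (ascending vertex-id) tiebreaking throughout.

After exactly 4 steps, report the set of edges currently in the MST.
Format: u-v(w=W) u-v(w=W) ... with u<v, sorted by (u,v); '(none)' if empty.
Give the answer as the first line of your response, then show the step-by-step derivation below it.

0-1(w=14) 0-2(w=4) 0-3(w=17) 3-4(w=13)

step 1: add edge 0-2 (w=4); MST = {0-2(w=4)}
step 2: add edge 0-1 (w=14); MST = {0-1(w=14) 0-2(w=4)}
step 3: add edge 0-3 (w=17); MST = {0-1(w=14) 0-2(w=4) 0-3(w=17)}
step 4: add edge 3-4 (w=13); MST = {0-1(w=14) 0-2(w=4) 0-3(w=17) 3-4(w=13)}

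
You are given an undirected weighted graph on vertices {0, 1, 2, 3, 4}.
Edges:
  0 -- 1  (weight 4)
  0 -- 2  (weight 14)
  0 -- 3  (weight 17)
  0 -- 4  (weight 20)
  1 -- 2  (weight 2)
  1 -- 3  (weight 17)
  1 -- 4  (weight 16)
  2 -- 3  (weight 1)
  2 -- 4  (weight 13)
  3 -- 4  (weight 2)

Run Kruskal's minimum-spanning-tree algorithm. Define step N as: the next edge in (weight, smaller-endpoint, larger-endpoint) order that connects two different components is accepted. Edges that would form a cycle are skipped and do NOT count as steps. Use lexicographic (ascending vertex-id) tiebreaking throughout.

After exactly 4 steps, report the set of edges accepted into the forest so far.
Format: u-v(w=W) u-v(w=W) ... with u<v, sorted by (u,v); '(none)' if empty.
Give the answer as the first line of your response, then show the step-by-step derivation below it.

0-1(w=4) 1-2(w=2) 2-3(w=1) 3-4(w=2)

step 1: add edge 2-3 (w=1); MST = {2-3(w=1)}
step 2: add edge 1-2 (w=2); MST = {1-2(w=2) 2-3(w=1)}
step 3: add edge 3-4 (w=2); MST = {1-2(w=2) 2-3(w=1) 3-4(w=2)}
step 4: add edge 0-1 (w=4); MST = {0-1(w=4) 1-2(w=2) 2-3(w=1) 3-4(w=2)}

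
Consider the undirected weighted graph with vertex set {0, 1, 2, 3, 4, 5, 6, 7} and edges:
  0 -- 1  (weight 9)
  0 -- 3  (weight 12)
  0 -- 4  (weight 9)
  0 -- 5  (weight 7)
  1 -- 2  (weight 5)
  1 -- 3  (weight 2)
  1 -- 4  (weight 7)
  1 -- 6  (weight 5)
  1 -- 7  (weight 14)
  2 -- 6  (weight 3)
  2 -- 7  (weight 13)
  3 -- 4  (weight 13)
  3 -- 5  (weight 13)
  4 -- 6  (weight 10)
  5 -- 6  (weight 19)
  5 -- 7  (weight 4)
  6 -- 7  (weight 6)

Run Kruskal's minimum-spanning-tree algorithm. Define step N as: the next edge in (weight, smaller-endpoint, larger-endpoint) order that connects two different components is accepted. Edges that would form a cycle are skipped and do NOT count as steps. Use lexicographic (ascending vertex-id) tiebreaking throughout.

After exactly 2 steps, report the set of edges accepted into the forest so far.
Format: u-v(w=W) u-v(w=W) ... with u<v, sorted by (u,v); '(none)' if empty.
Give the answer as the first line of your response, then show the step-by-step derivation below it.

1-3(w=2) 2-6(w=3)

step 1: add edge 1-3 (w=2); MST = {1-3(w=2)}
step 2: add edge 2-6 (w=3); MST = {1-3(w=2) 2-6(w=3)}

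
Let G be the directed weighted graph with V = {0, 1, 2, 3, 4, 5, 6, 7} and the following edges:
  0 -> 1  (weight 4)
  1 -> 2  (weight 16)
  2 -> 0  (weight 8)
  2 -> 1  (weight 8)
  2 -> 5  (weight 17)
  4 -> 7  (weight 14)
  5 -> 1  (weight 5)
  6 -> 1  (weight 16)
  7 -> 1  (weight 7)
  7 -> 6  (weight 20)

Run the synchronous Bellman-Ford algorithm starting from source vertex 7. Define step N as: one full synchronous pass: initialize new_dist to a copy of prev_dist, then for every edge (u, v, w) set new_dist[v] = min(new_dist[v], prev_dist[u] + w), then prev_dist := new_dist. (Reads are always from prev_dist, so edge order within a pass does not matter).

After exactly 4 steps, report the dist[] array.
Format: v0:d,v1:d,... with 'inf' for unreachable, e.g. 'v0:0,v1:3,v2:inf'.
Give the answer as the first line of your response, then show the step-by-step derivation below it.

v0:31,v1:7,v2:23,v3:inf,v4:inf,v5:40,v6:20,v7:0

step 1: dist = v0:inf,v1:7,v2:inf,v3:inf,v4:inf,v5:inf,v6:20,v7:0
step 2: dist = v0:inf,v1:7,v2:23,v3:inf,v4:inf,v5:inf,v6:20,v7:0
step 3: dist = v0:31,v1:7,v2:23,v3:inf,v4:inf,v5:40,v6:20,v7:0
step 4: dist = v0:31,v1:7,v2:23,v3:inf,v4:inf,v5:40,v6:20,v7:0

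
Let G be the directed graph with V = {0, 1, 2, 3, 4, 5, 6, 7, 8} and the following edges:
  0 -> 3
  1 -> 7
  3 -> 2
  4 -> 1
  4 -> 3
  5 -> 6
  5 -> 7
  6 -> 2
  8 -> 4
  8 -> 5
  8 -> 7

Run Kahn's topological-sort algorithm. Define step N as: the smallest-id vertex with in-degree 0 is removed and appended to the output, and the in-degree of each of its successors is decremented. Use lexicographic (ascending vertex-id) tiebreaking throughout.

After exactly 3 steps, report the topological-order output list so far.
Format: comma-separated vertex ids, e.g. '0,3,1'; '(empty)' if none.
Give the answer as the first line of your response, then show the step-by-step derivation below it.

0,8,4

step 1: output 0; order=[0]; indeg=(0,1,2,1,1,1,1,3,0)
step 2: output 8; order=[0,8]; indeg=(0,1,2,1,0,0,1,2,0)
step 3: output 4; order=[0,8,4]; indeg=(0,0,2,0,0,0,1,2,0)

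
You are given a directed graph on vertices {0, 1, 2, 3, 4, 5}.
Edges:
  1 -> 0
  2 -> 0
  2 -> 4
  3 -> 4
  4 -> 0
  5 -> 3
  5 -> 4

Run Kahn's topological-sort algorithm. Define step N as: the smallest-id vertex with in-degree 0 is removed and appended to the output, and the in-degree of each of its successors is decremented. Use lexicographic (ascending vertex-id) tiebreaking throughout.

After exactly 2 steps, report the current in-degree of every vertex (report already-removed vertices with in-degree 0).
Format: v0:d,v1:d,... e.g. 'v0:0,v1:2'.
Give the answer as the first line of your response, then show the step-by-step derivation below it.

v0:1,v1:0,v2:0,v3:1,v4:2,v5:0

step 1: output 1; order=[1]; indeg=(2,0,0,1,3,0)
step 2: output 2; order=[1,2]; indeg=(1,0,0,1,2,0)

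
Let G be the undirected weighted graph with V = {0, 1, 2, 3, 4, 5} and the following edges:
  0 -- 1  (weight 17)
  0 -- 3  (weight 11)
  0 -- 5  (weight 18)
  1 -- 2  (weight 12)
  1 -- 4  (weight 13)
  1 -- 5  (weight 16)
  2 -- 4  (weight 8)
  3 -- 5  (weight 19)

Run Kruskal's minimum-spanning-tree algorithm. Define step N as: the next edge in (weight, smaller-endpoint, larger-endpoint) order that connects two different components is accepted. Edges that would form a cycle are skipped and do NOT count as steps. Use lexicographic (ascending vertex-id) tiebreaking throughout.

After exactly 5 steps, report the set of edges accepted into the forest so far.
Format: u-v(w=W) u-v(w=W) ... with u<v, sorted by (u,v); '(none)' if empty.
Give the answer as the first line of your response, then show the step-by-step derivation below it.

0-1(w=17) 0-3(w=11) 1-2(w=12) 1-5(w=16) 2-4(w=8)

step 1: add edge 2-4 (w=8); MST = {2-4(w=8)}
step 2: add edge 0-3 (w=11); MST = {0-3(w=11) 2-4(w=8)}
step 3: add edge 1-2 (w=12); MST = {0-3(w=11) 1-2(w=12) 2-4(w=8)}
step 4: add edge 1-5 (w=16); MST = {0-3(w=11) 1-2(w=12) 1-5(w=16) 2-4(w=8)}
step 5: add edge 0-1 (w=17); MST = {0-1(w=17) 0-3(w=11) 1-2(w=12) 1-5(w=16) 2-4(w=8)}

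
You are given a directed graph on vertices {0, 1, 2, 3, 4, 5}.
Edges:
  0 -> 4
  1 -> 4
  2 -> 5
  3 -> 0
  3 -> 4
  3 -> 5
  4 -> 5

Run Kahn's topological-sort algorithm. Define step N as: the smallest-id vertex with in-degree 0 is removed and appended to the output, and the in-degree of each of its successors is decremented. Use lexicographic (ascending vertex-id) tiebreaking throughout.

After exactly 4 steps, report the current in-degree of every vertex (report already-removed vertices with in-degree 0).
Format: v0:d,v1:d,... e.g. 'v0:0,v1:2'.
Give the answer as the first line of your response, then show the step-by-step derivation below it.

v0:0,v1:0,v2:0,v3:0,v4:0,v5:1

step 1: output 1; order=[1]; indeg=(1,0,0,0,2,3)
step 2: output 2; order=[1,2]; indeg=(1,0,0,0,2,2)
step 3: output 3; order=[1,2,3]; indeg=(0,0,0,0,1,1)
step 4: output 0; order=[1,2,3,0]; indeg=(0,0,0,0,0,1)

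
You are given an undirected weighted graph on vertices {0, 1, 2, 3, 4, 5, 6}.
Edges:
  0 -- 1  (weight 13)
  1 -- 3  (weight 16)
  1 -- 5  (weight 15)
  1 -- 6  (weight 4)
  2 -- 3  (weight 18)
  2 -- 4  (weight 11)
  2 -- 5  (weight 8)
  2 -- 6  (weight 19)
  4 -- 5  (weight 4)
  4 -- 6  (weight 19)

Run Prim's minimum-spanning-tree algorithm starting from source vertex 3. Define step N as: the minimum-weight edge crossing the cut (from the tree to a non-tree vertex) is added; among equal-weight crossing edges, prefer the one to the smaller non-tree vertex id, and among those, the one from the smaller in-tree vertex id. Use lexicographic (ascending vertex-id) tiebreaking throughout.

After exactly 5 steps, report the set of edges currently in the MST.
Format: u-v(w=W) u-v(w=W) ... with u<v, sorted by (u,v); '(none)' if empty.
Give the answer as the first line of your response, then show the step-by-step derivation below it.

0-1(w=13) 1-3(w=16) 1-5(w=15) 1-6(w=4) 4-5(w=4)

step 1: add edge 1-3 (w=16); MST = {1-3(w=16)}
step 2: add edge 1-6 (w=4); MST = {1-3(w=16) 1-6(w=4)}
step 3: add edge 0-1 (w=13); MST = {0-1(w=13) 1-3(w=16) 1-6(w=4)}
step 4: add edge 1-5 (w=15); MST = {0-1(w=13) 1-3(w=16) 1-5(w=15) 1-6(w=4)}
step 5: add edge 4-5 (w=4); MST = {0-1(w=13) 1-3(w=16) 1-5(w=15) 1-6(w=4) 4-5(w=4)}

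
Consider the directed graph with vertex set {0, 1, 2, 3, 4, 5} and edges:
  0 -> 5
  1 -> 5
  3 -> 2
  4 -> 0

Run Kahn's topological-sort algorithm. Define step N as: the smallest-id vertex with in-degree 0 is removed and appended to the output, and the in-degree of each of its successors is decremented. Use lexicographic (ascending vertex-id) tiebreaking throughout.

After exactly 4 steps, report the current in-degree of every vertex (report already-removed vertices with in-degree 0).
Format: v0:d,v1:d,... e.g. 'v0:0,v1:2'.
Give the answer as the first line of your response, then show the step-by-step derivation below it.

v0:0,v1:0,v2:0,v3:0,v4:0,v5:1

step 1: output 1; order=[1]; indeg=(1,0,1,0,0,1)
step 2: output 3; order=[1,3]; indeg=(1,0,0,0,0,1)
step 3: output 2; order=[1,3,2]; indeg=(1,0,0,0,0,1)
step 4: output 4; order=[1,3,2,4]; indeg=(0,0,0,0,0,1)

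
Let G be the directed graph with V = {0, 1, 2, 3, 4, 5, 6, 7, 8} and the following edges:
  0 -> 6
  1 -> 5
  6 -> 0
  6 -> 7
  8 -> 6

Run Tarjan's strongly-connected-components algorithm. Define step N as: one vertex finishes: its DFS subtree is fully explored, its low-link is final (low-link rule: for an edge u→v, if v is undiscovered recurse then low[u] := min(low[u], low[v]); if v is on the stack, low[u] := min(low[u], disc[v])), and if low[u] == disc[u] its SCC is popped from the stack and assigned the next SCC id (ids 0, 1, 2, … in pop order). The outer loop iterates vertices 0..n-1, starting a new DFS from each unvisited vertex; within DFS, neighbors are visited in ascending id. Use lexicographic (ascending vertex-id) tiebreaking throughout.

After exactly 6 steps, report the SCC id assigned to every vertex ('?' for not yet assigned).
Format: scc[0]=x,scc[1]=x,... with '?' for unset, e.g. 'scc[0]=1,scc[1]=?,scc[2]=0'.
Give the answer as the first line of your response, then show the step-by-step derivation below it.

scc[0]=1,scc[1]=3,scc[2]=4,scc[3]=?,scc[4]=?,scc[5]=2,scc[6]=1,scc[7]=0,scc[8]=?

step 1: low=(low[0]=0,low[1]=?,low[2]=?,low[3]=?,low[4]=?,low[5]=?,low[6]=0,low[7]=2,low[8]=?); scc=(scc[0]=?,scc[1]=?,scc[2]=?,scc[3]=?,scc[4]=?,scc[5]=?,scc[6]=?,scc[7]=0,scc[8]=?)
step 2: low=(low[0]=0,low[1]=?,low[2]=?,low[3]=?,low[4]=?,low[5]=?,low[6]=0,low[7]=2,low[8]=?); scc=(scc[0]=?,scc[1]=?,scc[2]=?,scc[3]=?,scc[4]=?,scc[5]=?,scc[6]=?,scc[7]=0,scc[8]=?)
step 3: low=(low[0]=0,low[1]=?,low[2]=?,low[3]=?,low[4]=?,low[5]=?,low[6]=0,low[7]=2,low[8]=?); scc=(scc[0]=1,scc[1]=?,scc[2]=?,scc[3]=?,scc[4]=?,scc[5]=?,scc[6]=1,scc[7]=0,scc[8]=?)
step 4: low=(low[0]=0,low[1]=3,low[2]=?,low[3]=?,low[4]=?,low[5]=4,low[6]=0,low[7]=2,low[8]=?); scc=(scc[0]=1,scc[1]=?,scc[2]=?,scc[3]=?,scc[4]=?,scc[5]=2,scc[6]=1,scc[7]=0,scc[8]=?)
step 5: low=(low[0]=0,low[1]=3,low[2]=?,low[3]=?,low[4]=?,low[5]=4,low[6]=0,low[7]=2,low[8]=?); scc=(scc[0]=1,scc[1]=3,scc[2]=?,scc[3]=?,scc[4]=?,scc[5]=2,scc[6]=1,scc[7]=0,scc[8]=?)
step 6: low=(low[0]=0,low[1]=3,low[2]=5,low[3]=?,low[4]=?,low[5]=4,low[6]=0,low[7]=2,low[8]=?); scc=(scc[0]=1,scc[1]=3,scc[2]=4,scc[3]=?,scc[4]=?,scc[5]=2,scc[6]=1,scc[7]=0,scc[8]=?)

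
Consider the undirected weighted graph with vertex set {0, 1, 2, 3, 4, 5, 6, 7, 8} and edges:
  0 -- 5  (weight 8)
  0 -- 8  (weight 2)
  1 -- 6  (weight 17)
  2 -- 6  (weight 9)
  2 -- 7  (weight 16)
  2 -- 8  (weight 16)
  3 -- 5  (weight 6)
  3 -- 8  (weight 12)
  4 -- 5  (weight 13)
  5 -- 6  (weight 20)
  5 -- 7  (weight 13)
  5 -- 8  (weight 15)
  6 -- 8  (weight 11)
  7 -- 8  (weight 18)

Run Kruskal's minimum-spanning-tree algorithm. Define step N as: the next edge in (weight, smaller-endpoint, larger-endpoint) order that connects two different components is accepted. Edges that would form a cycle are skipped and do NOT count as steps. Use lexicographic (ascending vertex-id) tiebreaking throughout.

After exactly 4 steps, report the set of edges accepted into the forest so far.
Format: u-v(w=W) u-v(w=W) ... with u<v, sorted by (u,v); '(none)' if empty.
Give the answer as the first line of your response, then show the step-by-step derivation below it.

0-5(w=8) 0-8(w=2) 2-6(w=9) 3-5(w=6)

step 1: add edge 0-8 (w=2); MST = {0-8(w=2)}
step 2: add edge 3-5 (w=6); MST = {0-8(w=2) 3-5(w=6)}
step 3: add edge 0-5 (w=8); MST = {0-5(w=8) 0-8(w=2) 3-5(w=6)}
step 4: add edge 2-6 (w=9); MST = {0-5(w=8) 0-8(w=2) 2-6(w=9) 3-5(w=6)}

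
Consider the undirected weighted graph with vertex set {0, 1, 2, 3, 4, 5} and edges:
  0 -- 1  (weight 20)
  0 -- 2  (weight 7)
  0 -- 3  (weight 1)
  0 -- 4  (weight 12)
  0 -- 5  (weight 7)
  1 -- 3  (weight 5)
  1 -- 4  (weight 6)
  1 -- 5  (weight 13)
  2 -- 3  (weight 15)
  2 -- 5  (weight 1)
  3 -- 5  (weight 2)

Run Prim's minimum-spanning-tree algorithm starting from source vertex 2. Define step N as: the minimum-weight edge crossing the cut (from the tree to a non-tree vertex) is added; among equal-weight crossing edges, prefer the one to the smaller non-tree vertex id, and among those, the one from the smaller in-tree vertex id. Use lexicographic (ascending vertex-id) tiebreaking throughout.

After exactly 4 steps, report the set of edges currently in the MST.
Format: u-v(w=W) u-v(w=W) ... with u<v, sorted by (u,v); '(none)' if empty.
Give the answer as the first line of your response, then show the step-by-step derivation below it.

0-3(w=1) 1-3(w=5) 2-5(w=1) 3-5(w=2)

step 1: add edge 2-5 (w=1); MST = {2-5(w=1)}
step 2: add edge 3-5 (w=2); MST = {2-5(w=1) 3-5(w=2)}
step 3: add edge 0-3 (w=1); MST = {0-3(w=1) 2-5(w=1) 3-5(w=2)}
step 4: add edge 1-3 (w=5); MST = {0-3(w=1) 1-3(w=5) 2-5(w=1) 3-5(w=2)}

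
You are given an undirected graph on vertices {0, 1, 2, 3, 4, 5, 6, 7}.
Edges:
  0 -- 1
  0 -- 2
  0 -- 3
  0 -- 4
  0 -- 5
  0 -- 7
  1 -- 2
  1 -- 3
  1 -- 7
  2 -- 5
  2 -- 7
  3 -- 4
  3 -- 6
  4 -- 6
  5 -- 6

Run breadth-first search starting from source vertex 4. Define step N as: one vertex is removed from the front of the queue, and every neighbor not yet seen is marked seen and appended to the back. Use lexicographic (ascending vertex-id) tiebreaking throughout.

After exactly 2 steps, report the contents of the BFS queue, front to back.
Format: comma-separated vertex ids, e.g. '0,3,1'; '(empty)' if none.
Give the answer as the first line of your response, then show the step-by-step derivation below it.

3,6,1,2,5,7

step 1: dequeue 4; queue=[0,3,6]; order=4
step 2: dequeue 0; queue=[3,6,1,2,5,7]; order=4,0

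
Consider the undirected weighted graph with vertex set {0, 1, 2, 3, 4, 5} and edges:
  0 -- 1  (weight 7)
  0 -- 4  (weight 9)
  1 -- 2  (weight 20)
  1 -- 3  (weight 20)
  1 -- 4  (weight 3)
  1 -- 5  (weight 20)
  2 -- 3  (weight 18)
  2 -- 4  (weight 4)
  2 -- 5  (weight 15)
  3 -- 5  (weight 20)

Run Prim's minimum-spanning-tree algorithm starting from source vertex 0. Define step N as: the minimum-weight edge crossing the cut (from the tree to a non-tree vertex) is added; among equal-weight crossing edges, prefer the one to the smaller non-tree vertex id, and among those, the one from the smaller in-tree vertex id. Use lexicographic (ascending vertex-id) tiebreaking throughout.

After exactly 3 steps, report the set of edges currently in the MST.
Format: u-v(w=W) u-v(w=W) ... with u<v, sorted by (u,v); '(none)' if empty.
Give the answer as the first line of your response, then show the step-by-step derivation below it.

0-1(w=7) 1-4(w=3) 2-4(w=4)

step 1: add edge 0-1 (w=7); MST = {0-1(w=7)}
step 2: add edge 1-4 (w=3); MST = {0-1(w=7) 1-4(w=3)}
step 3: add edge 2-4 (w=4); MST = {0-1(w=7) 1-4(w=3) 2-4(w=4)}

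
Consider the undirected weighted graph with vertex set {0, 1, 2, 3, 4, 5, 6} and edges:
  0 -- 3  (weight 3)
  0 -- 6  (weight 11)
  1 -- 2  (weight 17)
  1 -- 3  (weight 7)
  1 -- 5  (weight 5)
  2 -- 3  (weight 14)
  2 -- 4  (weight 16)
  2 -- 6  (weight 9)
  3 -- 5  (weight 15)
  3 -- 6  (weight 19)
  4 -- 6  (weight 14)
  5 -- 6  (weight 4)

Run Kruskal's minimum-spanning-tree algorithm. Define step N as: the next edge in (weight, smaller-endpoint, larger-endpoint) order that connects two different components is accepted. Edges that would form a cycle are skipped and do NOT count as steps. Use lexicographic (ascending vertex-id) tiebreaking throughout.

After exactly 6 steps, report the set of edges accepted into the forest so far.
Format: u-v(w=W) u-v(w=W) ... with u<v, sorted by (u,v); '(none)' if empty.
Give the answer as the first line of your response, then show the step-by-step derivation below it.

0-3(w=3) 1-3(w=7) 1-5(w=5) 2-6(w=9) 4-6(w=14) 5-6(w=4)

step 1: add edge 0-3 (w=3); MST = {0-3(w=3)}
step 2: add edge 5-6 (w=4); MST = {0-3(w=3) 5-6(w=4)}
step 3: add edge 1-5 (w=5); MST = {0-3(w=3) 1-5(w=5) 5-6(w=4)}
step 4: add edge 1-3 (w=7); MST = {0-3(w=3) 1-3(w=7) 1-5(w=5) 5-6(w=4)}
step 5: add edge 2-6 (w=9); MST = {0-3(w=3) 1-3(w=7) 1-5(w=5) 2-6(w=9) 5-6(w=4)}
step 6: add edge 4-6 (w=14); MST = {0-3(w=3) 1-3(w=7) 1-5(w=5) 2-6(w=9) 4-6(w=14) 5-6(w=4)}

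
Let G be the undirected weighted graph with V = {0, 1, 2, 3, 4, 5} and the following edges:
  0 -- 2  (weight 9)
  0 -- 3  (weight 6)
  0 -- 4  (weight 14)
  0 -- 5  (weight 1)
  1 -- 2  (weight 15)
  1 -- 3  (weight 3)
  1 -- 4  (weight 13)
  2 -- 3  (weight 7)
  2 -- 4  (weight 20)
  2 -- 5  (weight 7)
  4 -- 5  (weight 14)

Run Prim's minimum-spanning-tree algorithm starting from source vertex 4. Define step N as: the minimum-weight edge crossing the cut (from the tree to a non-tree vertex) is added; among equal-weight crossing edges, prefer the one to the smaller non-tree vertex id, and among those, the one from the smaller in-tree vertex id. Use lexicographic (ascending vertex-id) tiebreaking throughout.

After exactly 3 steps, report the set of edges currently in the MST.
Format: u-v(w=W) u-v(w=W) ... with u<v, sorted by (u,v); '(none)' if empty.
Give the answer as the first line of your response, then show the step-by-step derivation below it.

0-3(w=6) 1-3(w=3) 1-4(w=13)

step 1: add edge 1-4 (w=13); MST = {1-4(w=13)}
step 2: add edge 1-3 (w=3); MST = {1-3(w=3) 1-4(w=13)}
step 3: add edge 0-3 (w=6); MST = {0-3(w=6) 1-3(w=3) 1-4(w=13)}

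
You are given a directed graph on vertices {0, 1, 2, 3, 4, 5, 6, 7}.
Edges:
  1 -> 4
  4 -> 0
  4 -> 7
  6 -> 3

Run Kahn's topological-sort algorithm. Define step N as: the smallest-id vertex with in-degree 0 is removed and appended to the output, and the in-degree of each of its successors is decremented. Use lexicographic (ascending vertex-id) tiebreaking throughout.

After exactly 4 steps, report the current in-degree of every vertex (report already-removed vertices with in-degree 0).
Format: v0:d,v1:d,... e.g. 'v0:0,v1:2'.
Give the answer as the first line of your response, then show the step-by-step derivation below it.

v0:0,v1:0,v2:0,v3:1,v4:0,v5:0,v6:0,v7:0

step 1: output 1; order=[1]; indeg=(1,0,0,1,0,0,0,1)
step 2: output 2; order=[1,2]; indeg=(1,0,0,1,0,0,0,1)
step 3: output 4; order=[1,2,4]; indeg=(0,0,0,1,0,0,0,0)
step 4: output 0; order=[1,2,4,0]; indeg=(0,0,0,1,0,0,0,0)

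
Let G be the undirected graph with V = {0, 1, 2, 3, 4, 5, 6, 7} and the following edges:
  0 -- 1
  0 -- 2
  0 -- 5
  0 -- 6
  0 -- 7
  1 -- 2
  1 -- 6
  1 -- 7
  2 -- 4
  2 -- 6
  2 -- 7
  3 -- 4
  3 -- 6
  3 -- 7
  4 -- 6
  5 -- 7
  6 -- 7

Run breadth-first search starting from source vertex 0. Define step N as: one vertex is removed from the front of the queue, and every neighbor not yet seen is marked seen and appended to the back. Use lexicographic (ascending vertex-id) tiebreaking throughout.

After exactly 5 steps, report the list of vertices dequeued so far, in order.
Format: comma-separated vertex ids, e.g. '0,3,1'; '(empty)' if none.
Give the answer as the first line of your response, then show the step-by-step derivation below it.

0,1,2,5,6

step 1: dequeue 0; queue=[1,2,5,6,7]; order=0
step 2: dequeue 1; queue=[2,5,6,7]; order=0,1
step 3: dequeue 2; queue=[5,6,7,4]; order=0,1,2
step 4: dequeue 5; queue=[6,7,4]; order=0,1,2,5
step 5: dequeue 6; queue=[7,4,3]; order=0,1,2,5,6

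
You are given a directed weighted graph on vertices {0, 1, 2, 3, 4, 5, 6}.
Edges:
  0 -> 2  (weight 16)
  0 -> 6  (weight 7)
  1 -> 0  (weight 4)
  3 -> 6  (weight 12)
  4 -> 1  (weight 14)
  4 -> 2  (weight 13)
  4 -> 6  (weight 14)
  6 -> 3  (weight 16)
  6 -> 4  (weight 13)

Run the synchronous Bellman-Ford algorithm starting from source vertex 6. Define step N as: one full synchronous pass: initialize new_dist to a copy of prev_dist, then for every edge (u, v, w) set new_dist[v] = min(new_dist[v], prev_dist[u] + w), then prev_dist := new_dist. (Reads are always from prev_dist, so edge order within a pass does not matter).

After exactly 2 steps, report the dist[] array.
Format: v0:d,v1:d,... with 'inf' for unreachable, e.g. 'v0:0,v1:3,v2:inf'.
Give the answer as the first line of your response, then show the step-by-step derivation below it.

v0:inf,v1:27,v2:26,v3:16,v4:13,v5:inf,v6:0

step 1: dist = v0:inf,v1:inf,v2:inf,v3:16,v4:13,v5:inf,v6:0
step 2: dist = v0:inf,v1:27,v2:26,v3:16,v4:13,v5:inf,v6:0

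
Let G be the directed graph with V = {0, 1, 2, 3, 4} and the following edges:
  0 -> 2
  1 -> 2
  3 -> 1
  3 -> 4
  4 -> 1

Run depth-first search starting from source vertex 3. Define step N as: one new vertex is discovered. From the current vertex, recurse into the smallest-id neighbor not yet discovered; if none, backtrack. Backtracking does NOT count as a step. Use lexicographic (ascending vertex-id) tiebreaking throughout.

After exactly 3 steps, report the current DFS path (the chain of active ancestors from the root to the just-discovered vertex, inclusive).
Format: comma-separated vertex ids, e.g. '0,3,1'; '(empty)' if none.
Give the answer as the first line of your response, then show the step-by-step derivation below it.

3,1,2

step 1: discover 3; path=3; order=3
step 2: discover 1; path=3>1; order=3,1
step 3: discover 2; path=3>1>2; order=3,1,2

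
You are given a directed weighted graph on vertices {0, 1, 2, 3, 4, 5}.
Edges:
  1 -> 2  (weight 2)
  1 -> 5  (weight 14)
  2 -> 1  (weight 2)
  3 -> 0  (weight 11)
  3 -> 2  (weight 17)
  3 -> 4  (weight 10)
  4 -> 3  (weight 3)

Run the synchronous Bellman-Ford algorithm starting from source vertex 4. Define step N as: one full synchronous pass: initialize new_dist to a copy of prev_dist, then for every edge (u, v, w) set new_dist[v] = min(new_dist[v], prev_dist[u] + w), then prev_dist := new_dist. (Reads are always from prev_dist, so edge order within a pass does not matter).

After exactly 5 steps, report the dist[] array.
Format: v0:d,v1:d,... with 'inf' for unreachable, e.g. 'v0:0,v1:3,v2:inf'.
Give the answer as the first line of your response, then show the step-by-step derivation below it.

v0:14,v1:22,v2:20,v3:3,v4:0,v5:36

step 1: dist = v0:inf,v1:inf,v2:inf,v3:3,v4:0,v5:inf
step 2: dist = v0:14,v1:inf,v2:20,v3:3,v4:0,v5:inf
step 3: dist = v0:14,v1:22,v2:20,v3:3,v4:0,v5:inf
step 4: dist = v0:14,v1:22,v2:20,v3:3,v4:0,v5:36
step 5: dist = v0:14,v1:22,v2:20,v3:3,v4:0,v5:36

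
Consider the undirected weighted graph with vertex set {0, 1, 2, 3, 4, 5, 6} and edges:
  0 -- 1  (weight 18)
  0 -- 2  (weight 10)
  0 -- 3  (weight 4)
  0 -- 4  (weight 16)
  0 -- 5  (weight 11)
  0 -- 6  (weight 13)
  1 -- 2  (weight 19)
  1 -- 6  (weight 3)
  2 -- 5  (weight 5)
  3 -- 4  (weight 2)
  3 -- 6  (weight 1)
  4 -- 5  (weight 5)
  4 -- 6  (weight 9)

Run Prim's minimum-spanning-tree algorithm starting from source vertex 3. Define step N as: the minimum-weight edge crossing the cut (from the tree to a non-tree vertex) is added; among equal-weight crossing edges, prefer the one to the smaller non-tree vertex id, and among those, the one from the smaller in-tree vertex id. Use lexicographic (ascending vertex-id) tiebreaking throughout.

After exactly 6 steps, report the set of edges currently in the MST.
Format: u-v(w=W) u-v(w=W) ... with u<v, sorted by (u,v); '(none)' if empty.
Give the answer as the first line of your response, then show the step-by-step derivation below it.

0-3(w=4) 1-6(w=3) 2-5(w=5) 3-4(w=2) 3-6(w=1) 4-5(w=5)

step 1: add edge 3-6 (w=1); MST = {3-6(w=1)}
step 2: add edge 3-4 (w=2); MST = {3-4(w=2) 3-6(w=1)}
step 3: add edge 1-6 (w=3); MST = {1-6(w=3) 3-4(w=2) 3-6(w=1)}
step 4: add edge 0-3 (w=4); MST = {0-3(w=4) 1-6(w=3) 3-4(w=2) 3-6(w=1)}
step 5: add edge 4-5 (w=5); MST = {0-3(w=4) 1-6(w=3) 3-4(w=2) 3-6(w=1) 4-5(w=5)}
step 6: add edge 2-5 (w=5); MST = {0-3(w=4) 1-6(w=3) 2-5(w=5) 3-4(w=2) 3-6(w=1) 4-5(w=5)}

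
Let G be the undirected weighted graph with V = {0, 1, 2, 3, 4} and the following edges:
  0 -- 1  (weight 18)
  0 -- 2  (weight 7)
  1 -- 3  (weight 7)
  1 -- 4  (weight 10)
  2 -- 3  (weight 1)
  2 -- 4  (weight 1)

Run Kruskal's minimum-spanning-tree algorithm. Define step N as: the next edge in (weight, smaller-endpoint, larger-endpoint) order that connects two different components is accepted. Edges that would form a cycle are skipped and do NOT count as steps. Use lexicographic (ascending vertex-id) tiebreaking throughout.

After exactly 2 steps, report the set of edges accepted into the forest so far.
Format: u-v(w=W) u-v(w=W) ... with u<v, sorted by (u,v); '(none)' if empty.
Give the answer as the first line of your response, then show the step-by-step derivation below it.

2-3(w=1) 2-4(w=1)

step 1: add edge 2-3 (w=1); MST = {2-3(w=1)}
step 2: add edge 2-4 (w=1); MST = {2-3(w=1) 2-4(w=1)}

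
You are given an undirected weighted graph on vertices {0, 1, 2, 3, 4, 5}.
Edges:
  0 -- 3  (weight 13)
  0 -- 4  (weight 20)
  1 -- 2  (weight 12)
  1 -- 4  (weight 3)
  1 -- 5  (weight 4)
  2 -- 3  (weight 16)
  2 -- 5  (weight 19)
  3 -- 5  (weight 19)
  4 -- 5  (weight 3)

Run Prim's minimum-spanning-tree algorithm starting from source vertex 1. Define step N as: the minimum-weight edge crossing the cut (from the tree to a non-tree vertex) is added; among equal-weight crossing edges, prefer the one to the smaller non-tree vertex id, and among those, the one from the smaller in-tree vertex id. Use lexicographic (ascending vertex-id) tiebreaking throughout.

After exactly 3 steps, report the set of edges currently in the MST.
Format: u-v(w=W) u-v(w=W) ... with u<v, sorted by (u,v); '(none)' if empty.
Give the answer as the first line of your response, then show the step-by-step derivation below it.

1-2(w=12) 1-4(w=3) 4-5(w=3)

step 1: add edge 1-4 (w=3); MST = {1-4(w=3)}
step 2: add edge 4-5 (w=3); MST = {1-4(w=3) 4-5(w=3)}
step 3: add edge 1-2 (w=12); MST = {1-2(w=12) 1-4(w=3) 4-5(w=3)}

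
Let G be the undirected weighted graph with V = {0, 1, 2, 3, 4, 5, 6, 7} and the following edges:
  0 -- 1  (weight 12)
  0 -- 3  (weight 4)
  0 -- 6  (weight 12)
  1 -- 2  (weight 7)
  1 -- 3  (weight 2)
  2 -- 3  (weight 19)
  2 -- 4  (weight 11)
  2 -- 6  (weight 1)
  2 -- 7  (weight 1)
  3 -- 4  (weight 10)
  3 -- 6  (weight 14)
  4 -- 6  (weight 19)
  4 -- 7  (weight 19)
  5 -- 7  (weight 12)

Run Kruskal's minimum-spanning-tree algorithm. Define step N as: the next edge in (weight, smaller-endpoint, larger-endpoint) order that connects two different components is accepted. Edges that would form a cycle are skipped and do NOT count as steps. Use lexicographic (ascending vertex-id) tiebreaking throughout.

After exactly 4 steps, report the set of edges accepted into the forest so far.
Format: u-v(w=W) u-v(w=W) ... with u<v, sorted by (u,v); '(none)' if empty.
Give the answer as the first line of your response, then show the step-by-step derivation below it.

0-3(w=4) 1-3(w=2) 2-6(w=1) 2-7(w=1)

step 1: add edge 2-6 (w=1); MST = {2-6(w=1)}
step 2: add edge 2-7 (w=1); MST = {2-6(w=1) 2-7(w=1)}
step 3: add edge 1-3 (w=2); MST = {1-3(w=2) 2-6(w=1) 2-7(w=1)}
step 4: add edge 0-3 (w=4); MST = {0-3(w=4) 1-3(w=2) 2-6(w=1) 2-7(w=1)}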